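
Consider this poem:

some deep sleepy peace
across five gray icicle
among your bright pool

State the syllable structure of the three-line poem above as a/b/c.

5/7/5

Line 1: some(1) + deep(1) + sleepy(2) + peace(1) = 5
Line 2: across(2) + five(1) + gray(1) + icicle(3) = 7
Line 3: among(2) + your(1) + bright(1) + pool(1) = 5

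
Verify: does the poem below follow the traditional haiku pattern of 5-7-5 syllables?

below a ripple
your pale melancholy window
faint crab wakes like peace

No

Line 1: "below a ripple": 2+1+2 = 5 ✓
Line 2: "your pale melancholy window": 1+1+4+2 = 8 (expected 7)
Line 3: "faint crab wakes like peace": 1+1+1+1+1 = 5 ✓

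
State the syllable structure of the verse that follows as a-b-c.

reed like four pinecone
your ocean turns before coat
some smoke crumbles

Line 1: "reed like four pinecone": 1+1+1+2 = 5
Line 2: "your ocean turns before coat": 1+2+1+2+1 = 7
Line 3: "some smoke crumbles": 1+1+2 = 4

5-7-4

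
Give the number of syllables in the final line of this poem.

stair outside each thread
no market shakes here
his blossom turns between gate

The final line: his (1), blossom (2), turns (1), between (2), gate (1) → 7

7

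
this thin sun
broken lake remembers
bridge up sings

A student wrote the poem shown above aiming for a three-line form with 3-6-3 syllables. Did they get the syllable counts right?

Line 1: this(1) + thin(1) + sun(1) = 3 ✓
Line 2: broken(2) + lake(1) + remembers(3) = 6 ✓
Line 3: bridge(1) + up(1) + sings(1) = 3 ✓

Yes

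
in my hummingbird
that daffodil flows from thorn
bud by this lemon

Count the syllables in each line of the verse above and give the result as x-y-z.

5-7-5

Line 1: in(1) + my(1) + hummingbird(3) = 5
Line 2: that(1) + daffodil(3) + flows(1) + from(1) + thorn(1) = 7
Line 3: bud(1) + by(1) + this(1) + lemon(2) = 5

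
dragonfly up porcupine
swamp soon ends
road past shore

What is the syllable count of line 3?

3

Line 3: "road past shore": 1+1+1 = 3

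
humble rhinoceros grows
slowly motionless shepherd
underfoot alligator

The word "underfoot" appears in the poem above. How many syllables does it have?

"underfoot" has 3 syllables.

3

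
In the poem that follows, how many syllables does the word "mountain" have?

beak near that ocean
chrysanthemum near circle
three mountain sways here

2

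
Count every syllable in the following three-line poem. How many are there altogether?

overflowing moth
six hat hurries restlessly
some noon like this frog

Line 1: overflowing(4) + moth(1) = 5
Line 2: six(1) + hat(1) + hurries(2) + restlessly(3) = 7
Line 3: some(1) + noon(1) + like(1) + this(1) + frog(1) = 5
Total: 5 + 7 + 5 = 17

17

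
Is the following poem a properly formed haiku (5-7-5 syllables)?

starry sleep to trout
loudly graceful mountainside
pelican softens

Line 1: "starry sleep to trout": 2+1+1+1 = 5 ✓
Line 2: "loudly graceful mountainside": 2+2+3 = 7 ✓
Line 3: "pelican softens": 3+2 = 5 ✓

Yes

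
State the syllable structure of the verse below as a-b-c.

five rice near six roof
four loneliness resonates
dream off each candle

5-7-5

Line 1: "five rice near six roof": 1+1+1+1+1 = 5
Line 2: "four loneliness resonates": 1+3+3 = 7
Line 3: "dream off each candle": 1+1+1+2 = 5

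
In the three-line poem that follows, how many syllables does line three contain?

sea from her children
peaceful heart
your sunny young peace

Line three: "your sunny young peace": 1+2+1+1 = 5

5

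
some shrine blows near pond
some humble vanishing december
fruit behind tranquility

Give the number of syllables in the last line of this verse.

The last line: "fruit behind tranquility": 1+2+4 = 7

7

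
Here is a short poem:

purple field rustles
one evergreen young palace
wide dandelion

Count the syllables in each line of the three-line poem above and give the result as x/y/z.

5/7/5

Line 1: purple (2), field (1), rustles (2) → 5
Line 2: one (1), evergreen (3), young (1), palace (2) → 7
Line 3: wide (1), dandelion (4) → 5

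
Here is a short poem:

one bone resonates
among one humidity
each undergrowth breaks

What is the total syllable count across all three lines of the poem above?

Line 1: one (1), bone (1), resonates (3) → 5
Line 2: among (2), one (1), humidity (4) → 7
Line 3: each (1), undergrowth (3), breaks (1) → 5
Total: 5 + 7 + 5 = 17

17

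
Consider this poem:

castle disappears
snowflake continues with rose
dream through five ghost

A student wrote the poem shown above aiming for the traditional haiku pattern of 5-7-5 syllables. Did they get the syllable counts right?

Line 1: castle (2), disappears (3) → 5 ✓
Line 2: snowflake (2), continues (3), with (1), rose (1) → 7 ✓
Line 3: dream (1), through (1), five (1), ghost (1) → 4 (expected 5)

No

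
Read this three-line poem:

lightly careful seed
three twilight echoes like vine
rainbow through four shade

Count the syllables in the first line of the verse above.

The first line: lightly(2) + careful(2) + seed(1) = 5

5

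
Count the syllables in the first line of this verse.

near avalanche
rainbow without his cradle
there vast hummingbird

The first line: near (1), avalanche (3) → 4

4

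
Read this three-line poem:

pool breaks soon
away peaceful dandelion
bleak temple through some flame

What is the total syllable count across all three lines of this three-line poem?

17

Line 1: "pool breaks soon": 1+1+1 = 3
Line 2: "away peaceful dandelion": 2+2+4 = 8
Line 3: "bleak temple through some flame": 1+2+1+1+1 = 6
Total: 3 + 8 + 6 = 17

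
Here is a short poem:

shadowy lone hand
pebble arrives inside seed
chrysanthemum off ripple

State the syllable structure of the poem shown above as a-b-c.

5-7-7

Line 1: shadowy(3) + lone(1) + hand(1) = 5
Line 2: pebble(2) + arrives(2) + inside(2) + seed(1) = 7
Line 3: chrysanthemum(4) + off(1) + ripple(2) = 7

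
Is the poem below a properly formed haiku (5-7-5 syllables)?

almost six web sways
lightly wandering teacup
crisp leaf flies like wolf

Line 1: almost (2), six (1), web (1), sways (1) → 5 ✓
Line 2: lightly (2), wandering (3), teacup (2) → 7 ✓
Line 3: crisp (1), leaf (1), flies (1), like (1), wolf (1) → 5 ✓

Yes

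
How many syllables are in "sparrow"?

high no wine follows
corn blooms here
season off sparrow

"sparrow" has 2 syllables.

2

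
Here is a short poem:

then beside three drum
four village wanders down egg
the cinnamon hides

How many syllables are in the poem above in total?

17

Line 1: then (1), beside (2), three (1), drum (1) → 5
Line 2: four (1), village (2), wanders (2), down (1), egg (1) → 7
Line 3: the (1), cinnamon (3), hides (1) → 5
Total: 5 + 7 + 5 = 17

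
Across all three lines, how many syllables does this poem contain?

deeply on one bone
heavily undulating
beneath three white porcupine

Line 1: deeply (2), on (1), one (1), bone (1) → 5
Line 2: heavily (3), undulating (4) → 7
Line 3: beneath (2), three (1), white (1), porcupine (3) → 7
Total: 5 + 7 + 7 = 19

19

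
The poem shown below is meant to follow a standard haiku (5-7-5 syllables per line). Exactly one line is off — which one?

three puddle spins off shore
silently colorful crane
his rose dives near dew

The first line

Line 1: "three puddle spins off shore": 1+2+1+1+1 = 6 (expected 5)
Line 2: "silently colorful crane": 3+3+1 = 7 ✓
Line 3: "his rose dives near dew": 1+1+1+1+1 = 5 ✓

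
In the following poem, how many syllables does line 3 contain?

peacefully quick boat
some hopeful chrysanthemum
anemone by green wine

Line 3: anemone (4), by (1), green (1), wine (1) → 7

7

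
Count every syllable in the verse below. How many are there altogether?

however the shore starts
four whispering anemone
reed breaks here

Line 1: however(3) + the(1) + shore(1) + starts(1) = 6
Line 2: four(1) + whispering(3) + anemone(4) = 8
Line 3: reed(1) + breaks(1) + here(1) = 3
Total: 6 + 8 + 3 = 17

17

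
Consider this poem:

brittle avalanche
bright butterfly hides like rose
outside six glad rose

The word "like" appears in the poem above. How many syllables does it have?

1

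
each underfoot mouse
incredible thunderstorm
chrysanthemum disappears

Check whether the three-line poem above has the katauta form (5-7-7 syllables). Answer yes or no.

Yes

Line 1: each (1), underfoot (3), mouse (1) → 5 ✓
Line 2: incredible (4), thunderstorm (3) → 7 ✓
Line 3: chrysanthemum (4), disappears (3) → 7 ✓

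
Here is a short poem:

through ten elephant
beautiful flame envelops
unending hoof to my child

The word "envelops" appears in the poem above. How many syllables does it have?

3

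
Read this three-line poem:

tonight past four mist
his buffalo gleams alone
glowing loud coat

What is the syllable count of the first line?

5

The first line: tonight(2) + past(1) + four(1) + mist(1) = 5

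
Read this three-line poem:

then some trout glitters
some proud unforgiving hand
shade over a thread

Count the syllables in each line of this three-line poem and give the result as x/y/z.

Line 1: then(1) + some(1) + trout(1) + glitters(2) = 5
Line 2: some(1) + proud(1) + unforgiving(4) + hand(1) = 7
Line 3: shade(1) + over(2) + a(1) + thread(1) = 5

5/7/5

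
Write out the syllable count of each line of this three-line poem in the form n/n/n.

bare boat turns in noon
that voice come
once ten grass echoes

5/3/5

Line 1: bare(1) + boat(1) + turns(1) + in(1) + noon(1) = 5
Line 2: that(1) + voice(1) + come(1) = 3
Line 3: once(1) + ten(1) + grass(1) + echoes(2) = 5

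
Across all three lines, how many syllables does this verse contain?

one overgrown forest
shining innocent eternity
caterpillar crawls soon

Line 1: one(1) + overgrown(3) + forest(2) = 6
Line 2: shining(2) + innocent(3) + eternity(4) = 9
Line 3: caterpillar(4) + crawls(1) + soon(1) = 6
Total: 6 + 9 + 6 = 21

21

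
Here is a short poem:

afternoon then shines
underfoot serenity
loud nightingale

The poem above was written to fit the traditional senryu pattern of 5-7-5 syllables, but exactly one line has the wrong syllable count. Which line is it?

Line 1: "afternoon then shines": 3+1+1 = 5 ✓
Line 2: "underfoot serenity": 3+4 = 7 ✓
Line 3: "loud nightingale": 1+3 = 4 (expected 5)

Line 3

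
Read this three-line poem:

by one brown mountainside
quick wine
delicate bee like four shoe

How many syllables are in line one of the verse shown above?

6

Line one: "by one brown mountainside": 1+1+1+3 = 6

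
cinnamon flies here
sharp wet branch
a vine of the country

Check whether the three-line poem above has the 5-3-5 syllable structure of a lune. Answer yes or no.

No

Line 1: cinnamon (3), flies (1), here (1) → 5 ✓
Line 2: sharp (1), wet (1), branch (1) → 3 ✓
Line 3: a (1), vine (1), of (1), the (1), country (2) → 6 (expected 5)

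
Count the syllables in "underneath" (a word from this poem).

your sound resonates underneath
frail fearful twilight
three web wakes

3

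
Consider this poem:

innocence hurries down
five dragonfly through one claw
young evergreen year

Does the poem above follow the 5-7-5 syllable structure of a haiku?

Line 1: "innocence hurries down": 3+2+1 = 6 (expected 5)
Line 2: "five dragonfly through one claw": 1+3+1+1+1 = 7 ✓
Line 3: "young evergreen year": 1+3+1 = 5 ✓

No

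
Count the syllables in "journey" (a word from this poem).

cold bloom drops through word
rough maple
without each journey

2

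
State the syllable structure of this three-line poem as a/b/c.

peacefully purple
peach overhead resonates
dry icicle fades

5/7/5

Line 1: "peacefully purple": 3+2 = 5
Line 2: "peach overhead resonates": 1+3+3 = 7
Line 3: "dry icicle fades": 1+3+1 = 5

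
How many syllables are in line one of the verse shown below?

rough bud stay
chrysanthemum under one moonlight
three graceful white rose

3

Line one: rough(1) + bud(1) + stay(1) = 3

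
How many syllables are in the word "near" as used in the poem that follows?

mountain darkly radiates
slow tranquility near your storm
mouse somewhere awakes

1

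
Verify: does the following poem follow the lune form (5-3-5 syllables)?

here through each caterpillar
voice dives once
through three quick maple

Line 1: "here through each caterpillar": 1+1+1+4 = 7 (expected 5)
Line 2: "voice dives once": 1+1+1 = 3 ✓
Line 3: "through three quick maple": 1+1+1+2 = 5 ✓

No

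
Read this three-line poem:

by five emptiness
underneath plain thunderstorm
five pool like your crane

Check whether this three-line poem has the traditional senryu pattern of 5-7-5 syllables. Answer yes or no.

Yes

Line 1: by(1) + five(1) + emptiness(3) = 5 ✓
Line 2: underneath(3) + plain(1) + thunderstorm(3) = 7 ✓
Line 3: five(1) + pool(1) + like(1) + your(1) + crane(1) = 5 ✓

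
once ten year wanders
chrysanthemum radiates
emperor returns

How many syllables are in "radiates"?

3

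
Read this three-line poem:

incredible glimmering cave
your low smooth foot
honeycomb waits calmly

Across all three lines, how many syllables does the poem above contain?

Line 1: incredible(4) + glimmering(3) + cave(1) = 8
Line 2: your(1) + low(1) + smooth(1) + foot(1) = 4
Line 3: honeycomb(3) + waits(1) + calmly(2) = 6
Total: 8 + 4 + 6 = 18

18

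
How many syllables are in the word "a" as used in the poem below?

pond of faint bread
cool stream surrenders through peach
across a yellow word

"a" has 1 syllable.

1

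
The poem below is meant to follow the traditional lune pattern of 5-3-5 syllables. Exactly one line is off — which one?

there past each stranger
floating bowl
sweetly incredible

Line 1: there (1), past (1), each (1), stranger (2) → 5 ✓
Line 2: floating (2), bowl (1) → 3 ✓
Line 3: sweetly (2), incredible (4) → 6 (expected 5)

Line 3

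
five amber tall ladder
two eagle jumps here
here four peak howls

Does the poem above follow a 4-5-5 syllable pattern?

No

Line 1: five (1), amber (2), tall (1), ladder (2) → 6 (expected 4)
Line 2: two (1), eagle (2), jumps (1), here (1) → 5 ✓
Line 3: here (1), four (1), peak (1), howls (1) → 4 (expected 5)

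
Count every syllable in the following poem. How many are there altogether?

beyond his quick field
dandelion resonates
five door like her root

Line 1: "beyond his quick field": 2+1+1+1 = 5
Line 2: "dandelion resonates": 4+3 = 7
Line 3: "five door like her root": 1+1+1+1+1 = 5
Total: 5 + 7 + 5 = 17

17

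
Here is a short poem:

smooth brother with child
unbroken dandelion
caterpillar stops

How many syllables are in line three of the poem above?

5

Line three: "caterpillar stops": 4+1 = 5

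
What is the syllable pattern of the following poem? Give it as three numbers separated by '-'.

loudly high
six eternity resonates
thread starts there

Line 1: "loudly high": 2+1 = 3
Line 2: "six eternity resonates": 1+4+3 = 8
Line 3: "thread starts there": 1+1+1 = 3

3-8-3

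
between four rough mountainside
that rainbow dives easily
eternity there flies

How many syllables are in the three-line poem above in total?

Line 1: "between four rough mountainside": 2+1+1+3 = 7
Line 2: "that rainbow dives easily": 1+2+1+3 = 7
Line 3: "eternity there flies": 4+1+1 = 6
Total: 7 + 7 + 6 = 20

20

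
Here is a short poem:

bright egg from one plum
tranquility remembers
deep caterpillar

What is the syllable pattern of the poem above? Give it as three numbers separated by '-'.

Line 1: bright (1), egg (1), from (1), one (1), plum (1) → 5
Line 2: tranquility (4), remembers (3) → 7
Line 3: deep (1), caterpillar (4) → 5

5-7-5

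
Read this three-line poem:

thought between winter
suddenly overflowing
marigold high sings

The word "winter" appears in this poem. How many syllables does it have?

2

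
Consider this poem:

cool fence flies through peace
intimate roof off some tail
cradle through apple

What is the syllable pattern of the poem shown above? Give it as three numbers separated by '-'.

Line 1: "cool fence flies through peace": 1+1+1+1+1 = 5
Line 2: "intimate roof off some tail": 3+1+1+1+1 = 7
Line 3: "cradle through apple": 2+1+2 = 5

5-7-5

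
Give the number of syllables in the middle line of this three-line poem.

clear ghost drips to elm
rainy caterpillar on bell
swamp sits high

The middle line: rainy(2) + caterpillar(4) + on(1) + bell(1) = 8

8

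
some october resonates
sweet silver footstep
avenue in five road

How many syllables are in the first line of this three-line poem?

7

The first line: some (1), october (3), resonates (3) → 7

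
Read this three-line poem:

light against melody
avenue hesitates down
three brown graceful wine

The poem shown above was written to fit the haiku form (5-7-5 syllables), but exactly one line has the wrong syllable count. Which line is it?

Line 1

Line 1: light(1) + against(2) + melody(3) = 6 (expected 5)
Line 2: avenue(3) + hesitates(3) + down(1) = 7 ✓
Line 3: three(1) + brown(1) + graceful(2) + wine(1) = 5 ✓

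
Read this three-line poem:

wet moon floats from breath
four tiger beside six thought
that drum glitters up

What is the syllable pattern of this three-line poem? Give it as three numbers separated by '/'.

Line 1: "wet moon floats from breath": 1+1+1+1+1 = 5
Line 2: "four tiger beside six thought": 1+2+2+1+1 = 7
Line 3: "that drum glitters up": 1+1+2+1 = 5

5/7/5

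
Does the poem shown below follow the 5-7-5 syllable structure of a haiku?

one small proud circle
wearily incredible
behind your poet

Line 1: "one small proud circle": 1+1+1+2 = 5 ✓
Line 2: "wearily incredible": 3+4 = 7 ✓
Line 3: "behind your poet": 2+1+2 = 5 ✓

Yes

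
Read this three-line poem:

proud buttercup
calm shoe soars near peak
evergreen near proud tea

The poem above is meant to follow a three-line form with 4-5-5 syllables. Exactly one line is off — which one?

Line 3

Line 1: "proud buttercup": 1+3 = 4 ✓
Line 2: "calm shoe soars near peak": 1+1+1+1+1 = 5 ✓
Line 3: "evergreen near proud tea": 3+1+1+1 = 6 (expected 5)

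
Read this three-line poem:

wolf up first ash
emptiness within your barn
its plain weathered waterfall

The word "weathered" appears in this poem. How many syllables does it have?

2

"weathered" has 2 syllables.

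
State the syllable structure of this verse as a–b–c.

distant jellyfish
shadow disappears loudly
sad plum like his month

5–7–5

Line 1: distant(2) + jellyfish(3) = 5
Line 2: shadow(2) + disappears(3) + loudly(2) = 7
Line 3: sad(1) + plum(1) + like(1) + his(1) + month(1) = 5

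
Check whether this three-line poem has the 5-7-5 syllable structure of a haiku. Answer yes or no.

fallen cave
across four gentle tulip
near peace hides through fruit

Line 1: "fallen cave": 2+1 = 3 (expected 5)
Line 2: "across four gentle tulip": 2+1+2+2 = 7 ✓
Line 3: "near peace hides through fruit": 1+1+1+1+1 = 5 ✓

No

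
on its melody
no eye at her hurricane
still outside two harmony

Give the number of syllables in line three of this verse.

7

Line three: still(1) + outside(2) + two(1) + harmony(3) = 7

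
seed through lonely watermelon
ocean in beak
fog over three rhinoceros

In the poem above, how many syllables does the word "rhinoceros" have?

4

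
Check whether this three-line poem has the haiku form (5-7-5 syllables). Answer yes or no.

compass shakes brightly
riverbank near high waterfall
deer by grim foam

No

Line 1: compass (2), shakes (1), brightly (2) → 5 ✓
Line 2: riverbank (3), near (1), high (1), waterfall (3) → 8 (expected 7)
Line 3: deer (1), by (1), grim (1), foam (1) → 4 (expected 5)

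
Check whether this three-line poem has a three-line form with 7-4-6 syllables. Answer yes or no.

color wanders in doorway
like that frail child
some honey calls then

No

Line 1: color(2) + wanders(2) + in(1) + doorway(2) = 7 ✓
Line 2: like(1) + that(1) + frail(1) + child(1) = 4 ✓
Line 3: some(1) + honey(2) + calls(1) + then(1) = 5 (expected 6)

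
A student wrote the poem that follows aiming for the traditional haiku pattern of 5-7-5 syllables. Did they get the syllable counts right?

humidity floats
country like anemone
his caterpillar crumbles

No

Line 1: humidity(4) + floats(1) = 5 ✓
Line 2: country(2) + like(1) + anemone(4) = 7 ✓
Line 3: his(1) + caterpillar(4) + crumbles(2) = 7 (expected 5)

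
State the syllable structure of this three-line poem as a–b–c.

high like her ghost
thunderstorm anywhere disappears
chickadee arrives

Line 1: high(1) + like(1) + her(1) + ghost(1) = 4
Line 2: thunderstorm(3) + anywhere(3) + disappears(3) = 9
Line 3: chickadee(3) + arrives(2) = 5

4–9–5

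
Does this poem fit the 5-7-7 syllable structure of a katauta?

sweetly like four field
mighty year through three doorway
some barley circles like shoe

Yes

Line 1: "sweetly like four field": 2+1+1+1 = 5 ✓
Line 2: "mighty year through three doorway": 2+1+1+1+2 = 7 ✓
Line 3: "some barley circles like shoe": 1+2+2+1+1 = 7 ✓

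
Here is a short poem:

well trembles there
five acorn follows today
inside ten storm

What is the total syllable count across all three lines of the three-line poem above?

Line 1: well(1) + trembles(2) + there(1) = 4
Line 2: five(1) + acorn(2) + follows(2) + today(2) = 7
Line 3: inside(2) + ten(1) + storm(1) = 4
Total: 4 + 7 + 4 = 15

15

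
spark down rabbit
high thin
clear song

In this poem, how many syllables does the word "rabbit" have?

2

"rabbit" has 2 syllables.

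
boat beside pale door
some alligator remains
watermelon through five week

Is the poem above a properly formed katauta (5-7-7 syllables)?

Line 1: boat (1), beside (2), pale (1), door (1) → 5 ✓
Line 2: some (1), alligator (4), remains (2) → 7 ✓
Line 3: watermelon (4), through (1), five (1), week (1) → 7 ✓

Yes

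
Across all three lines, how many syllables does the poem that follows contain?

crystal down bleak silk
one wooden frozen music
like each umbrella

Line 1: "crystal down bleak silk": 2+1+1+1 = 5
Line 2: "one wooden frozen music": 1+2+2+2 = 7
Line 3: "like each umbrella": 1+1+3 = 5
Total: 5 + 7 + 5 = 17

17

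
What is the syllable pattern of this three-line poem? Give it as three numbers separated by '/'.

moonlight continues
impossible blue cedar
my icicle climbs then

Line 1: moonlight (2), continues (3) → 5
Line 2: impossible (4), blue (1), cedar (2) → 7
Line 3: my (1), icicle (3), climbs (1), then (1) → 6

5/7/6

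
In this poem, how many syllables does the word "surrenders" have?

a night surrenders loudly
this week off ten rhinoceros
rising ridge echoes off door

3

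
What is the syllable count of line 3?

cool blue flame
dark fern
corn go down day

Line 3: corn (1), go (1), down (1), day (1) → 4

4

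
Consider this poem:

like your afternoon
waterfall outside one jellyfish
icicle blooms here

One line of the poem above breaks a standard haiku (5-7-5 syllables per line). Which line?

Line 1: like(1) + your(1) + afternoon(3) = 5 ✓
Line 2: waterfall(3) + outside(2) + one(1) + jellyfish(3) = 9 (expected 7)
Line 3: icicle(3) + blooms(1) + here(1) = 5 ✓

The second line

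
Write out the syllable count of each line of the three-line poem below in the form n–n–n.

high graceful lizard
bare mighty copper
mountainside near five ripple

5–5–7

Line 1: "high graceful lizard": 1+2+2 = 5
Line 2: "bare mighty copper": 1+2+2 = 5
Line 3: "mountainside near five ripple": 3+1+1+2 = 7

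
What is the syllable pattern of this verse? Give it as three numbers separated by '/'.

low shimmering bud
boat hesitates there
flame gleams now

Line 1: "low shimmering bud": 1+3+1 = 5
Line 2: "boat hesitates there": 1+3+1 = 5
Line 3: "flame gleams now": 1+1+1 = 3

5/5/3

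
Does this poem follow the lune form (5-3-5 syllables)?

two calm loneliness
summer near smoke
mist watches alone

Line 1: two (1), calm (1), loneliness (3) → 5 ✓
Line 2: summer (2), near (1), smoke (1) → 4 (expected 3)
Line 3: mist (1), watches (2), alone (2) → 5 ✓

No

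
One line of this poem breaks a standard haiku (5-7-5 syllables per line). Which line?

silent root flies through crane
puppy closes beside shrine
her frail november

Line 1: "silent root flies through crane": 2+1+1+1+1 = 6 (expected 5)
Line 2: "puppy closes beside shrine": 2+2+2+1 = 7 ✓
Line 3: "her frail november": 1+1+3 = 5 ✓

Line 1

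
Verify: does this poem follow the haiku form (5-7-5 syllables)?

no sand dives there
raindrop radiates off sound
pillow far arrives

No

Line 1: no (1), sand (1), dives (1), there (1) → 4 (expected 5)
Line 2: raindrop (2), radiates (3), off (1), sound (1) → 7 ✓
Line 3: pillow (2), far (1), arrives (2) → 5 ✓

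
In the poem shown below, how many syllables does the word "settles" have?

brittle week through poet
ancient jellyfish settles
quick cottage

2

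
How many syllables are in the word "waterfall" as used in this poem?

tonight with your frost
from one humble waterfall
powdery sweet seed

3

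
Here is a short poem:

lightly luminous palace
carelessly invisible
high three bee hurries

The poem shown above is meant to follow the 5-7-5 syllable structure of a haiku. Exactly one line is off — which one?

Line 1: lightly (2), luminous (3), palace (2) → 7 (expected 5)
Line 2: carelessly (3), invisible (4) → 7 ✓
Line 3: high (1), three (1), bee (1), hurries (2) → 5 ✓

Line 1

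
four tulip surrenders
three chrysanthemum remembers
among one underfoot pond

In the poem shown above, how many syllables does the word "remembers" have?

3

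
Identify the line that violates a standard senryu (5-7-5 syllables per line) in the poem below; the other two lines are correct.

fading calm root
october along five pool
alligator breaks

Line 1: fading(2) + calm(1) + root(1) = 4 (expected 5)
Line 2: october(3) + along(2) + five(1) + pool(1) = 7 ✓
Line 3: alligator(4) + breaks(1) = 5 ✓

Line 1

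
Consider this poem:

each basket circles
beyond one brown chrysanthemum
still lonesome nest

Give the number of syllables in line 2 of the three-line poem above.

Line 2: beyond (2), one (1), brown (1), chrysanthemum (4) → 8

8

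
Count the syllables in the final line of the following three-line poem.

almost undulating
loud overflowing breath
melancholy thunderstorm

The final line: melancholy(4) + thunderstorm(3) = 7

7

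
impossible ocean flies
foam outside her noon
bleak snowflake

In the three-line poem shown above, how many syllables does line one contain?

Line one: impossible (4), ocean (2), flies (1) → 7

7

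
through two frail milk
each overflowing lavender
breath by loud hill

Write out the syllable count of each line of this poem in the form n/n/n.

Line 1: "through two frail milk": 1+1+1+1 = 4
Line 2: "each overflowing lavender": 1+4+3 = 8
Line 3: "breath by loud hill": 1+1+1+1 = 4

4/8/4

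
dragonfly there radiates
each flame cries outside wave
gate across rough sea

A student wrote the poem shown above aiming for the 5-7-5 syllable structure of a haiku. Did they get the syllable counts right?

No

Line 1: dragonfly(3) + there(1) + radiates(3) = 7 (expected 5)
Line 2: each(1) + flame(1) + cries(1) + outside(2) + wave(1) = 6 (expected 7)
Line 3: gate(1) + across(2) + rough(1) + sea(1) = 5 ✓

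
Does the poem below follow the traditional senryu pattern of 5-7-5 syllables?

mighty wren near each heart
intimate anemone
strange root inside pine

Line 1: mighty (2), wren (1), near (1), each (1), heart (1) → 6 (expected 5)
Line 2: intimate (3), anemone (4) → 7 ✓
Line 3: strange (1), root (1), inside (2), pine (1) → 5 ✓

No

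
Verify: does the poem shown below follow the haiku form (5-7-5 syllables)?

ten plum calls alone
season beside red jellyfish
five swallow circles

No

Line 1: ten (1), plum (1), calls (1), alone (2) → 5 ✓
Line 2: season (2), beside (2), red (1), jellyfish (3) → 8 (expected 7)
Line 3: five (1), swallow (2), circles (2) → 5 ✓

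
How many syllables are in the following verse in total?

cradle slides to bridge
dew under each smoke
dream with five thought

14

Line 1: "cradle slides to bridge": 2+1+1+1 = 5
Line 2: "dew under each smoke": 1+2+1+1 = 5
Line 3: "dream with five thought": 1+1+1+1 = 4
Total: 5 + 5 + 4 = 14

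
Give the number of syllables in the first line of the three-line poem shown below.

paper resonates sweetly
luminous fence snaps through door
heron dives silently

The first line: "paper resonates sweetly": 2+3+2 = 7

7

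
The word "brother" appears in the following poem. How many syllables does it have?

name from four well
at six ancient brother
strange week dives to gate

2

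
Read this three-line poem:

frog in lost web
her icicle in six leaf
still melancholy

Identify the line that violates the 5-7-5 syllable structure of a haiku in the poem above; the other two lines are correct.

The first line

Line 1: "frog in lost web": 1+1+1+1 = 4 (expected 5)
Line 2: "her icicle in six leaf": 1+3+1+1+1 = 7 ✓
Line 3: "still melancholy": 1+4 = 5 ✓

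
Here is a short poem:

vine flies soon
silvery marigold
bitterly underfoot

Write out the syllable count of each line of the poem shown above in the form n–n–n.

3–6–6

Line 1: vine(1) + flies(1) + soon(1) = 3
Line 2: silvery(3) + marigold(3) = 6
Line 3: bitterly(3) + underfoot(3) = 6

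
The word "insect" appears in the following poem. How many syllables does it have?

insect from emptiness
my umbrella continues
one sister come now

2

"insect" has 2 syllables.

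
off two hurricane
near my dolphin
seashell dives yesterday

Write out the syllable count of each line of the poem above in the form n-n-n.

5-4-6

Line 1: "off two hurricane": 1+1+3 = 5
Line 2: "near my dolphin": 1+1+2 = 4
Line 3: "seashell dives yesterday": 2+1+3 = 6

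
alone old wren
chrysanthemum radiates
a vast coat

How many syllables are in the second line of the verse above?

7

The second line: chrysanthemum (4), radiates (3) → 7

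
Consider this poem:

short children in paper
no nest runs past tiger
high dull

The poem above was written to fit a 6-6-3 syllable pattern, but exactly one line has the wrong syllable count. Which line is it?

The third line

Line 1: "short children in paper": 1+2+1+2 = 6 ✓
Line 2: "no nest runs past tiger": 1+1+1+1+2 = 6 ✓
Line 3: "high dull": 1+1 = 2 (expected 3)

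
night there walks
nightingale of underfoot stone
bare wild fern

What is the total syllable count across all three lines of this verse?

Line 1: night (1), there (1), walks (1) → 3
Line 2: nightingale (3), of (1), underfoot (3), stone (1) → 8
Line 3: bare (1), wild (1), fern (1) → 3
Total: 3 + 8 + 3 = 14

14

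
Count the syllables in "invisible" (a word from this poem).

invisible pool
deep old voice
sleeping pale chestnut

4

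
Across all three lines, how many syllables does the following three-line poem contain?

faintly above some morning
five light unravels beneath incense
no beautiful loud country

23

Line 1: "faintly above some morning": 2+2+1+2 = 7
Line 2: "five light unravels beneath incense": 1+1+3+2+2 = 9
Line 3: "no beautiful loud country": 1+3+1+2 = 7
Total: 7 + 9 + 7 = 23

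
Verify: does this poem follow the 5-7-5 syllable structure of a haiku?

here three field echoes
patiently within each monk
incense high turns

Line 1: "here three field echoes": 1+1+1+2 = 5 ✓
Line 2: "patiently within each monk": 3+2+1+1 = 7 ✓
Line 3: "incense high turns": 2+1+1 = 4 (expected 5)

No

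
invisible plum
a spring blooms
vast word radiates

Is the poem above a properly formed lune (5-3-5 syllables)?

Line 1: "invisible plum": 4+1 = 5 ✓
Line 2: "a spring blooms": 1+1+1 = 3 ✓
Line 3: "vast word radiates": 1+1+3 = 5 ✓

Yes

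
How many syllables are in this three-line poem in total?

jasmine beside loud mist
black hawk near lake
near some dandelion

Line 1: jasmine (2), beside (2), loud (1), mist (1) → 6
Line 2: black (1), hawk (1), near (1), lake (1) → 4
Line 3: near (1), some (1), dandelion (4) → 6
Total: 6 + 4 + 6 = 16

16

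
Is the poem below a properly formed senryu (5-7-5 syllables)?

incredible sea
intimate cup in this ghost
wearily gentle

Line 1: incredible(4) + sea(1) = 5 ✓
Line 2: intimate(3) + cup(1) + in(1) + this(1) + ghost(1) = 7 ✓
Line 3: wearily(3) + gentle(2) = 5 ✓

Yes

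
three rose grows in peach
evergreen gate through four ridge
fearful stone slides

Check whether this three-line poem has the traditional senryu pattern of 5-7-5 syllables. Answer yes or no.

No

Line 1: "three rose grows in peach": 1+1+1+1+1 = 5 ✓
Line 2: "evergreen gate through four ridge": 3+1+1+1+1 = 7 ✓
Line 3: "fearful stone slides": 2+1+1 = 4 (expected 5)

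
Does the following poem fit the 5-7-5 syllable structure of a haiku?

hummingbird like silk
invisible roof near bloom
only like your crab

Yes

Line 1: hummingbird (3), like (1), silk (1) → 5 ✓
Line 2: invisible (4), roof (1), near (1), bloom (1) → 7 ✓
Line 3: only (2), like (1), your (1), crab (1) → 5 ✓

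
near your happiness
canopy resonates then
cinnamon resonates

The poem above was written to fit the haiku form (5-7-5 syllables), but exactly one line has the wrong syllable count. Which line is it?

Line 1: near(1) + your(1) + happiness(3) = 5 ✓
Line 2: canopy(3) + resonates(3) + then(1) = 7 ✓
Line 3: cinnamon(3) + resonates(3) = 6 (expected 5)

The third line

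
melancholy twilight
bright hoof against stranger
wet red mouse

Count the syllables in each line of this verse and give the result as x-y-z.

6-6-3

Line 1: melancholy(4) + twilight(2) = 6
Line 2: bright(1) + hoof(1) + against(2) + stranger(2) = 6
Line 3: wet(1) + red(1) + mouse(1) = 3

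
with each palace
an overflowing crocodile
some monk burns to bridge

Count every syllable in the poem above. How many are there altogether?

17

Line 1: with(1) + each(1) + palace(2) = 4
Line 2: an(1) + overflowing(4) + crocodile(3) = 8
Line 3: some(1) + monk(1) + burns(1) + to(1) + bridge(1) = 5
Total: 4 + 8 + 5 = 17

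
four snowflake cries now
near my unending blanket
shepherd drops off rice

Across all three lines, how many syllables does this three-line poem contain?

Line 1: four (1), snowflake (2), cries (1), now (1) → 5
Line 2: near (1), my (1), unending (3), blanket (2) → 7
Line 3: shepherd (2), drops (1), off (1), rice (1) → 5
Total: 5 + 7 + 5 = 17

17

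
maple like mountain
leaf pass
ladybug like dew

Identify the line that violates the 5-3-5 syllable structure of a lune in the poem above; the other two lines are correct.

The second line

Line 1: maple(2) + like(1) + mountain(2) = 5 ✓
Line 2: leaf(1) + pass(1) = 2 (expected 3)
Line 3: ladybug(3) + like(1) + dew(1) = 5 ✓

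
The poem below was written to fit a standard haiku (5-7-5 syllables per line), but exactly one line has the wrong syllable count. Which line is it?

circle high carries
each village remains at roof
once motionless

The third line

Line 1: circle (2), high (1), carries (2) → 5 ✓
Line 2: each (1), village (2), remains (2), at (1), roof (1) → 7 ✓
Line 3: once (1), motionless (3) → 4 (expected 5)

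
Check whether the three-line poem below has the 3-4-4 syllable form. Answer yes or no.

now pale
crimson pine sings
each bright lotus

No

Line 1: "now pale": 1+1 = 2 (expected 3)
Line 2: "crimson pine sings": 2+1+1 = 4 ✓
Line 3: "each bright lotus": 1+1+2 = 4 ✓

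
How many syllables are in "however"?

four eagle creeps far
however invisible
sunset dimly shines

"however" has 3 syllables.

3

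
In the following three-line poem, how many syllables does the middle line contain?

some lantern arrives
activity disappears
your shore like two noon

7

The middle line: activity(4) + disappears(3) = 7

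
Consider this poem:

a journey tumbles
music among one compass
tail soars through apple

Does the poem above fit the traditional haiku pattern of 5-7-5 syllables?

Yes

Line 1: a (1), journey (2), tumbles (2) → 5 ✓
Line 2: music (2), among (2), one (1), compass (2) → 7 ✓
Line 3: tail (1), soars (1), through (1), apple (2) → 5 ✓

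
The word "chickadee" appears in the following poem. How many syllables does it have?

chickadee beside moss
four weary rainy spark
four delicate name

3

"chickadee" has 3 syllables.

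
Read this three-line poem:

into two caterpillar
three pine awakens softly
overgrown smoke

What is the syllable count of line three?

Line three: overgrown(3) + smoke(1) = 4

4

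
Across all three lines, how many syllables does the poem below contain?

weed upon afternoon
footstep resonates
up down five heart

Line 1: weed (1), upon (2), afternoon (3) → 6
Line 2: footstep (2), resonates (3) → 5
Line 3: up (1), down (1), five (1), heart (1) → 4
Total: 6 + 5 + 4 = 15

15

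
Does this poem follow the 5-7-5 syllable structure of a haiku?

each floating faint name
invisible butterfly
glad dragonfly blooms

Yes

Line 1: "each floating faint name": 1+2+1+1 = 5 ✓
Line 2: "invisible butterfly": 4+3 = 7 ✓
Line 3: "glad dragonfly blooms": 1+3+1 = 5 ✓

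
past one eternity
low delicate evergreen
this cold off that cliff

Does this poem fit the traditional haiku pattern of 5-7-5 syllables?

No

Line 1: past(1) + one(1) + eternity(4) = 6 (expected 5)
Line 2: low(1) + delicate(3) + evergreen(3) = 7 ✓
Line 3: this(1) + cold(1) + off(1) + that(1) + cliff(1) = 5 ✓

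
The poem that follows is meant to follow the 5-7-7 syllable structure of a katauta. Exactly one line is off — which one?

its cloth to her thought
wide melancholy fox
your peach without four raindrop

Line 1: its (1), cloth (1), to (1), her (1), thought (1) → 5 ✓
Line 2: wide (1), melancholy (4), fox (1) → 6 (expected 7)
Line 3: your (1), peach (1), without (2), four (1), raindrop (2) → 7 ✓

The second line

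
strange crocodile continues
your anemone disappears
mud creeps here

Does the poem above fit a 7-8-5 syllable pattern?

Line 1: strange(1) + crocodile(3) + continues(3) = 7 ✓
Line 2: your(1) + anemone(4) + disappears(3) = 8 ✓
Line 3: mud(1) + creeps(1) + here(1) = 3 (expected 5)

No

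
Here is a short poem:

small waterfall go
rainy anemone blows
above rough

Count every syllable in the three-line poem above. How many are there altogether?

15

Line 1: "small waterfall go": 1+3+1 = 5
Line 2: "rainy anemone blows": 2+4+1 = 7
Line 3: "above rough": 2+1 = 3
Total: 5 + 7 + 3 = 15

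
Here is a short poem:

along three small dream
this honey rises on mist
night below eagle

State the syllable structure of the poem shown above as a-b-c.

Line 1: along(2) + three(1) + small(1) + dream(1) = 5
Line 2: this(1) + honey(2) + rises(2) + on(1) + mist(1) = 7
Line 3: night(1) + below(2) + eagle(2) = 5

5-7-5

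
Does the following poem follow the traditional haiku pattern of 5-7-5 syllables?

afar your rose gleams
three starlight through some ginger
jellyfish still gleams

Line 1: "afar your rose gleams": 2+1+1+1 = 5 ✓
Line 2: "three starlight through some ginger": 1+2+1+1+2 = 7 ✓
Line 3: "jellyfish still gleams": 3+1+1 = 5 ✓

Yes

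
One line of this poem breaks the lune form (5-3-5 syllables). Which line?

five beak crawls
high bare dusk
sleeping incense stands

Line 1

Line 1: five(1) + beak(1) + crawls(1) = 3 (expected 5)
Line 2: high(1) + bare(1) + dusk(1) = 3 ✓
Line 3: sleeping(2) + incense(2) + stands(1) = 5 ✓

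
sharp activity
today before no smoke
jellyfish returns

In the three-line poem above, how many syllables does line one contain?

5

Line one: "sharp activity": 1+4 = 5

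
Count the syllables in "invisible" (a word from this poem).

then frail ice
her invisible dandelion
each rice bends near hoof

4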